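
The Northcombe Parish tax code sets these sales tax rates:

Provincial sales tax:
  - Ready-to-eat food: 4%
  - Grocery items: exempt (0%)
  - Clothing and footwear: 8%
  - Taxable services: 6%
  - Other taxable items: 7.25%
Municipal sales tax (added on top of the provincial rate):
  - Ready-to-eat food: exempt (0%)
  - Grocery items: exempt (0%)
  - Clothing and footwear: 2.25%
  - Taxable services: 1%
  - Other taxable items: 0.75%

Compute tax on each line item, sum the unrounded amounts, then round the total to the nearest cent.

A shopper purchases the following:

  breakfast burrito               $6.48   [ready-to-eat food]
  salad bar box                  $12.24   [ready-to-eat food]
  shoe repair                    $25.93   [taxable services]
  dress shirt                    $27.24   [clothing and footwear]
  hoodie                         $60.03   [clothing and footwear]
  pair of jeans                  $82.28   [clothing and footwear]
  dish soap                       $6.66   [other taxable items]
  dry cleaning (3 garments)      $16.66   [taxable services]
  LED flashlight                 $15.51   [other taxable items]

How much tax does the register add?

$22.88

Breakfast burrito $6.48: ready-to-eat food → 4% + 0% municipal = 4% → $0.2592
Salad bar box $12.24: ready-to-eat food → 4% + 0% municipal = 4% → $0.4896
Shoe repair $25.93: taxable services → 6% + 1% municipal = 7% → $1.8151
Dress shirt $27.24: clothing and footwear → 8% + 2.25% municipal = 10.25% → $2.7921
Hoodie $60.03: clothing and footwear → 8% + 2.25% municipal = 10.25% → $6.153075
Pair of jeans $82.28: clothing and footwear → 8% + 2.25% municipal = 10.25% → $8.4337
Dish soap $6.66: other taxable items → 7.25% + 0.75% municipal = 8% → $0.5328
Dry cleaning (3 garments) $16.66: taxable services → 6% + 1% municipal = 7% → $1.1662
LED flashlight $15.51: other taxable items → 7.25% + 0.75% municipal = 8% → $1.2408
Unrounded tax sum = $22.882575 → $22.88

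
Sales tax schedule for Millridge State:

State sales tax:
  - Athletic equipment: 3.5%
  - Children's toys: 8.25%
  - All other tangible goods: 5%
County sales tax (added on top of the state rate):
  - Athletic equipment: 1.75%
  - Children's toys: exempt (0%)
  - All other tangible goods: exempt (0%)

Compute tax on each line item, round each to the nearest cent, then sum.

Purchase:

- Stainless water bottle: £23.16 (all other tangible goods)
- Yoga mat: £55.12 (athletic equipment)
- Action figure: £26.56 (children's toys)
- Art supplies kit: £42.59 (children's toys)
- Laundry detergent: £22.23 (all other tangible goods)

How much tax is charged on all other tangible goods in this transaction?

£2.27

Stainless water bottle £23.16: all other tangible goods → 5% + 0% county = 5% → £1.16
Laundry detergent £22.23: all other tangible goods → 5% + 0% county = 5% → £1.11
Tax on all other tangible goods = £1.16 + £1.11 = £2.27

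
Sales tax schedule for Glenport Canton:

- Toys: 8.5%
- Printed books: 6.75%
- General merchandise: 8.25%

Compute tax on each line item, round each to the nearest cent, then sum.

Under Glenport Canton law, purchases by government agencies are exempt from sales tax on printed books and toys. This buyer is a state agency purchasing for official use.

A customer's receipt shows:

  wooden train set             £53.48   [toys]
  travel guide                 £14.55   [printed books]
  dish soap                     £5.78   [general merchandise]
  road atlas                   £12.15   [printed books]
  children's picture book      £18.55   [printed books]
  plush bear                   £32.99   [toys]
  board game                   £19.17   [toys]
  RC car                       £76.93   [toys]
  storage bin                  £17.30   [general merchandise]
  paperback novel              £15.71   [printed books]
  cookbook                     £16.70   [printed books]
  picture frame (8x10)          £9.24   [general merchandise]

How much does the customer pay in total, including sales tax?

Wooden train set £53.48: toys, buyer-exempt → 0% → £0.00
Travel guide £14.55: printed books, buyer-exempt → 0% → £0.00
Dish soap £5.78: general merchandise → 8.25% → £0.48
Road atlas £12.15: printed books, buyer-exempt → 0% → £0.00
Children's picture book £18.55: printed books, buyer-exempt → 0% → £0.00
Plush bear £32.99: toys, buyer-exempt → 0% → £0.00
Board game £19.17: toys, buyer-exempt → 0% → £0.00
RC car £76.93: toys, buyer-exempt → 0% → £0.00
Storage bin £17.30: general merchandise → 8.25% → £1.43
Paperback novel £15.71: printed books, buyer-exempt → 0% → £0.00
Cookbook £16.70: printed books, buyer-exempt → 0% → £0.00
Picture frame (8x10) £9.24: general merchandise → 8.25% → £0.76
Subtotal = £292.55; tax = £2.67; total due = £295.22

£295.22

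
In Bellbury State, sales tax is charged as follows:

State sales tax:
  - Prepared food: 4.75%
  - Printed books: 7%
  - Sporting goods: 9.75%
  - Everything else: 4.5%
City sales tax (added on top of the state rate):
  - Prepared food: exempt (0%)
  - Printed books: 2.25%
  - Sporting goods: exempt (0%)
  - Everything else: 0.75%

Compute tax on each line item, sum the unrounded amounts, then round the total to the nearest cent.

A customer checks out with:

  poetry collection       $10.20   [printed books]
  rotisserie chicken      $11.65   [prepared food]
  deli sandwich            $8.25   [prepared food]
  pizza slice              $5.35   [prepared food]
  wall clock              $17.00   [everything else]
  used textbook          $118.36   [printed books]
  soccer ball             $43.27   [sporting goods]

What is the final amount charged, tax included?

Poetry collection $10.20: printed books → 7% + 2.25% city = 9.25% → $0.9435
Rotisserie chicken $11.65: prepared food → 4.75% + 0% city = 4.75% → $0.553375
Deli sandwich $8.25: prepared food → 4.75% + 0% city = 4.75% → $0.391875
Pizza slice $5.35: prepared food → 4.75% + 0% city = 4.75% → $0.254125
Wall clock $17.00: everything else → 4.5% + 0.75% city = 5.25% → $0.8925
Used textbook $118.36: printed books → 7% + 2.25% city = 9.25% → $10.9483
Soccer ball $43.27: sporting goods → 9.75% + 0% city = 9.75% → $4.218825
Subtotal = $214.08; unrounded tax = $18.2025 → $18.20; total due = $232.28

$232.28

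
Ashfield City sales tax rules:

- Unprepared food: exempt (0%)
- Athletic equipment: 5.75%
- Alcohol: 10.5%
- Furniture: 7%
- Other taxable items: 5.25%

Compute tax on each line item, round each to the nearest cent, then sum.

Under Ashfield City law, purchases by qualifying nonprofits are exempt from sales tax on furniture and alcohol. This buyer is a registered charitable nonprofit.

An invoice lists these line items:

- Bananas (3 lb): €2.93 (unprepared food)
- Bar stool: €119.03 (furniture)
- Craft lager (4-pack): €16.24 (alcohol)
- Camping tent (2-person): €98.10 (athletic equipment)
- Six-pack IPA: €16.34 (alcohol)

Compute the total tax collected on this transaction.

Bananas (3 lb) €2.93: unprepared food → 0% → €0.00
Bar stool €119.03: furniture, buyer-exempt → 0% → €0.00
Craft lager (4-pack) €16.24: alcohol, buyer-exempt → 0% → €0.00
Camping tent (2-person) €98.10: athletic equipment → 5.75% → €5.64
Six-pack IPA €16.34: alcohol, buyer-exempt → 0% → €0.00
Total tax = €5.64

€5.64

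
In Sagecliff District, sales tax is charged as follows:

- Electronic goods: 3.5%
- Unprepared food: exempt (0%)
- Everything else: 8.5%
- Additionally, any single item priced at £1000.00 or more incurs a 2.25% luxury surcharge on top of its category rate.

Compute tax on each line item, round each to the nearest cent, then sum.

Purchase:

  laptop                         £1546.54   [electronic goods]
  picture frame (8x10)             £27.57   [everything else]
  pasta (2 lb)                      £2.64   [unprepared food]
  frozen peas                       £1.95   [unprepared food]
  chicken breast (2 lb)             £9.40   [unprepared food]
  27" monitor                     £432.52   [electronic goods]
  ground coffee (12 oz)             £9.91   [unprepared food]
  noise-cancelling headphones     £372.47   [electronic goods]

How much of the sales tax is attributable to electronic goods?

£117.11

Laptop £1546.54: electronic goods → 3.5% + 2.25% surcharge = 5.75% → £88.93
27" monitor £432.52: electronic goods → 3.5% → £15.14
Noise-cancelling headphones £372.47: electronic goods → 3.5% → £13.04
Tax on electronic goods = £88.93 + £15.14 + £13.04 = £117.11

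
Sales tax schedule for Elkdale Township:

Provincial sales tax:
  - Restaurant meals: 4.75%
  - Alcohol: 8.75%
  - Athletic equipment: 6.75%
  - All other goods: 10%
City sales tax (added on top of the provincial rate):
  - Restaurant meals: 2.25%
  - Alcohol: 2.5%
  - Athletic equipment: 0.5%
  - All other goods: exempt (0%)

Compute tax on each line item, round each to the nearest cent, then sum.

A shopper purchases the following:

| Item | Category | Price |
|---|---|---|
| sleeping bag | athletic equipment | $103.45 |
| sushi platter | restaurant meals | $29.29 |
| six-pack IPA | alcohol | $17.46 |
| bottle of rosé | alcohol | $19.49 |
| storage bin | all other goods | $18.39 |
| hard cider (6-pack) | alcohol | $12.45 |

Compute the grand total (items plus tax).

Sleeping bag $103.45: athletic equipment → 6.75% + 0.5% city = 7.25% → $7.50
Sushi platter $29.29: restaurant meals → 4.75% + 2.25% city = 7% → $2.05
Six-pack IPA $17.46: alcohol → 8.75% + 2.5% city = 11.25% → $1.96
Bottle of rosé $19.49: alcohol → 8.75% + 2.5% city = 11.25% → $2.19
Storage bin $18.39: all other goods → 10% + 0% city = 10% → $1.84
Hard cider (6-pack) $12.45: alcohol → 8.75% + 2.5% city = 11.25% → $1.40
Subtotal = $200.53; tax = $16.94; total due = $217.47

$217.47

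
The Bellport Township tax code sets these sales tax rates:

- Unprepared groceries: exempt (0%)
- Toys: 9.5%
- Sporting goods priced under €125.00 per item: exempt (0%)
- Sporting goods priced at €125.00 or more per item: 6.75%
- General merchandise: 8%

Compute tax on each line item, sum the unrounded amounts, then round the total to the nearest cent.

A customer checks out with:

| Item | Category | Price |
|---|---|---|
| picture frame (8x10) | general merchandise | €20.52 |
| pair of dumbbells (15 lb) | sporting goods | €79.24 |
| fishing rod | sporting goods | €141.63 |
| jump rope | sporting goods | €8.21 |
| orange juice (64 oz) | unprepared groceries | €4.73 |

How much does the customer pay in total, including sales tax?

€265.53

Picture frame (8x10) €20.52: general merchandise → 8% → €1.6416
Pair of dumbbells (15 lb) €79.24: sporting goods, under €125.00 → 0% → €0.00
Fishing rod €141.63: sporting goods, €125.00 or more → 6.75% → €9.560025
Jump rope €8.21: sporting goods, under €125.00 → 0% → €0.00
Orange juice (64 oz) €4.73: unprepared groceries → 0% → €0.00
Subtotal = €254.33; unrounded tax = €11.201625 → €11.20; total due = €265.53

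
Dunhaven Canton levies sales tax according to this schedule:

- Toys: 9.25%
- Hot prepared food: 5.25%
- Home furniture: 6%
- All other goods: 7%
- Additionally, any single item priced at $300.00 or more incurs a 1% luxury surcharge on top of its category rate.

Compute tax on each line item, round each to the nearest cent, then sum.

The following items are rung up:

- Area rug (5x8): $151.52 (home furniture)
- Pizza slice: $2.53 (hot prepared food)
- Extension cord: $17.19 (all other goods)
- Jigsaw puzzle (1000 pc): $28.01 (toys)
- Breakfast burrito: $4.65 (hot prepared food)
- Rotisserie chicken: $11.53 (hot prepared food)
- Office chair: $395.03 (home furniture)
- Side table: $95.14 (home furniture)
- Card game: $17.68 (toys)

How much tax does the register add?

$48.86

Area rug (5x8) $151.52: home furniture → 6% → $9.09
Pizza slice $2.53: hot prepared food → 5.25% → $0.13
Extension cord $17.19: all other goods → 7% → $1.20
Jigsaw puzzle (1000 pc) $28.01: toys → 9.25% → $2.59
Breakfast burrito $4.65: hot prepared food → 5.25% → $0.24
Rotisserie chicken $11.53: hot prepared food → 5.25% → $0.61
Office chair $395.03: home furniture → 6% + 1% surcharge = 7% → $27.65
Side table $95.14: home furniture → 6% → $5.71
Card game $17.68: toys → 9.25% → $1.64
Total tax = $9.09 + $0.13 + $1.20 + $2.59 + $0.24 + $0.61 + $27.65 + $5.71 + $1.64 = $48.86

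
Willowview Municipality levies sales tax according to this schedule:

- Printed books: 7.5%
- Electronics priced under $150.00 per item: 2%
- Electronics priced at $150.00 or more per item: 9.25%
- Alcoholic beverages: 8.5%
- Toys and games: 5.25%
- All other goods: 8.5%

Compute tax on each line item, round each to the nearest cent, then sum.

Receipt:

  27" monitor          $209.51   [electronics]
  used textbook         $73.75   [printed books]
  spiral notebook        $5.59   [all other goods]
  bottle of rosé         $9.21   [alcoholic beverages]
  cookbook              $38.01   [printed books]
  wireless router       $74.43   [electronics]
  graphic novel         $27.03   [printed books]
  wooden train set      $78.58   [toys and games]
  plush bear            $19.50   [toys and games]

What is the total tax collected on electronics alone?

27" monitor $209.51: electronics, $150.00 or more → 9.25% → $19.38
Wireless router $74.43: electronics, under $150.00 → 2% → $1.49
Tax on electronics = $19.38 + $1.49 = $20.87

$20.87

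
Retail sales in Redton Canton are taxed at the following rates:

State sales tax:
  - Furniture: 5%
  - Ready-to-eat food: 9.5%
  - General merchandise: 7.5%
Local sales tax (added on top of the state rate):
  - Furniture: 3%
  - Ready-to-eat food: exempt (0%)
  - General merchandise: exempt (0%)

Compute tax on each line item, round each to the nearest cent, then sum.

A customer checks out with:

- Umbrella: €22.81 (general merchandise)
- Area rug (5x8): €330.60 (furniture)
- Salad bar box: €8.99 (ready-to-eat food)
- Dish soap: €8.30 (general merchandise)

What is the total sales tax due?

Umbrella €22.81: general merchandise → 7.5% + 0% local = 7.5% → €1.71
Area rug (5x8) €330.60: furniture → 5% + 3% local = 8% → €26.45
Salad bar box €8.99: ready-to-eat food → 9.5% + 0% local = 9.5% → €0.85
Dish soap €8.30: general merchandise → 7.5% + 0% local = 7.5% → €0.62
Total tax = €1.71 + €26.45 + €0.85 + €0.62 = €29.63

€29.63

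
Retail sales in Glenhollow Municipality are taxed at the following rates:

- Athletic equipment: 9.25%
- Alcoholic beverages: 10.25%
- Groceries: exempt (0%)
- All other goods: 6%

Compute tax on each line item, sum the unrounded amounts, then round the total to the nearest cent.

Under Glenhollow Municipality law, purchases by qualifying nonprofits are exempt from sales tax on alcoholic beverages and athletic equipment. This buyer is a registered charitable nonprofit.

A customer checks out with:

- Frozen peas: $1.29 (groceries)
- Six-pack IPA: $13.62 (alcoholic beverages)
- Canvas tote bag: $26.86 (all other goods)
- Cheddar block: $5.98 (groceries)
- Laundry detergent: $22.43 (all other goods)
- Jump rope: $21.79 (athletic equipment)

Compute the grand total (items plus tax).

Frozen peas $1.29: groceries → 0% → $0.00
Six-pack IPA $13.62: alcoholic beverages, buyer-exempt → 0% → $0.00
Canvas tote bag $26.86: all other goods → 6% → $1.6116
Cheddar block $5.98: groceries → 0% → $0.00
Laundry detergent $22.43: all other goods → 6% → $1.3458
Jump rope $21.79: athletic equipment, buyer-exempt → 0% → $0.00
Subtotal = $91.97; unrounded tax = $2.9574 → $2.96; total due = $94.93

$94.93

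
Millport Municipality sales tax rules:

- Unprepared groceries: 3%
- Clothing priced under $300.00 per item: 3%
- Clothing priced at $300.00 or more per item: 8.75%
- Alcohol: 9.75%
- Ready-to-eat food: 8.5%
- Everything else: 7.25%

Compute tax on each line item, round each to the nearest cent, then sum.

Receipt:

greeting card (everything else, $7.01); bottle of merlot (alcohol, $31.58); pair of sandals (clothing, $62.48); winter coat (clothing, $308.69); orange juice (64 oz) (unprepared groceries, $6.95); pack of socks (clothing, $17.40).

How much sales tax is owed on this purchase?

$33.20

Greeting card $7.01: everything else → 7.25% → $0.51
Bottle of merlot $31.58: alcohol → 9.75% → $3.08
Pair of sandals $62.48: clothing, under $300.00 → 3% → $1.87
Winter coat $308.69: clothing, $300.00 or more → 8.75% → $27.01
Orange juice (64 oz) $6.95: unprepared groceries → 3% → $0.21
Pack of socks $17.40: clothing, under $300.00 → 3% → $0.52
Total tax = $0.51 + $3.08 + $1.87 + $27.01 + $0.21 + $0.52 = $33.20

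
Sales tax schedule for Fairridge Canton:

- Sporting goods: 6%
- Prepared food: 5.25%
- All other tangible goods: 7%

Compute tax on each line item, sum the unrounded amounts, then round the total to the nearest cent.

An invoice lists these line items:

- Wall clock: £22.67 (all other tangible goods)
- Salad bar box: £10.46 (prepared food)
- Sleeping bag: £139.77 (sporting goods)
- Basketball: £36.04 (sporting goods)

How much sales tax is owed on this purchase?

£12.68

Wall clock £22.67: all other tangible goods → 7% → £1.5869
Salad bar box £10.46: prepared food → 5.25% → £0.54915
Sleeping bag £139.77: sporting goods → 6% → £8.3862
Basketball £36.04: sporting goods → 6% → £2.1624
Unrounded tax sum = £12.68465 → £12.68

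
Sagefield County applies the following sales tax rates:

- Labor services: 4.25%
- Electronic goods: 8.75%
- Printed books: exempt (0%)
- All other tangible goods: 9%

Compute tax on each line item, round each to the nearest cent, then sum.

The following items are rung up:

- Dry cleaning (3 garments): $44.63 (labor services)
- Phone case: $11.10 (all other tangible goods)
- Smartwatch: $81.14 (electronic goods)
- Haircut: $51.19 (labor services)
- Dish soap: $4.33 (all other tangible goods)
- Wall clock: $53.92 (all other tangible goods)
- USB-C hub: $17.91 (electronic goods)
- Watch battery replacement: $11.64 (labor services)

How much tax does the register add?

$19.48

Dry cleaning (3 garments) $44.63: labor services → 4.25% → $1.90
Phone case $11.10: all other tangible goods → 9% → $1.00
Smartwatch $81.14: electronic goods → 8.75% → $7.10
Haircut $51.19: labor services → 4.25% → $2.18
Dish soap $4.33: all other tangible goods → 9% → $0.39
Wall clock $53.92: all other tangible goods → 9% → $4.85
USB-C hub $17.91: electronic goods → 8.75% → $1.57
Watch battery replacement $11.64: labor services → 4.25% → $0.49
Total tax = $1.90 + $1.00 + $7.10 + $2.18 + $0.39 + $4.85 + $1.57 + $0.49 = $19.48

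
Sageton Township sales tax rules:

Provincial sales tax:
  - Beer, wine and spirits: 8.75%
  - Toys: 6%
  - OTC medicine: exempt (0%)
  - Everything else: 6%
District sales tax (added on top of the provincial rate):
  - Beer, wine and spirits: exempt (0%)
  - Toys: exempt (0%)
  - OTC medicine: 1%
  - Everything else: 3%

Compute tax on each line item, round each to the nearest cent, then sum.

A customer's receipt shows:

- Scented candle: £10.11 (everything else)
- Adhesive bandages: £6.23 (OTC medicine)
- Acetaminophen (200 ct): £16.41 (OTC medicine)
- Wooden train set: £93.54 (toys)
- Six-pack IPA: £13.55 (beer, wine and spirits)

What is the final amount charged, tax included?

Scented candle £10.11: everything else → 6% + 3% district = 9% → £0.91
Adhesive bandages £6.23: OTC medicine → 0% + 1% district = 1% → £0.06
Acetaminophen (200 ct) £16.41: OTC medicine → 0% + 1% district = 1% → £0.16
Wooden train set £93.54: toys → 6% + 0% district = 6% → £5.61
Six-pack IPA £13.55: beer, wine and spirits → 8.75% + 0% district = 8.75% → £1.19
Subtotal = £139.84; tax = £7.93; total due = £147.77

£147.77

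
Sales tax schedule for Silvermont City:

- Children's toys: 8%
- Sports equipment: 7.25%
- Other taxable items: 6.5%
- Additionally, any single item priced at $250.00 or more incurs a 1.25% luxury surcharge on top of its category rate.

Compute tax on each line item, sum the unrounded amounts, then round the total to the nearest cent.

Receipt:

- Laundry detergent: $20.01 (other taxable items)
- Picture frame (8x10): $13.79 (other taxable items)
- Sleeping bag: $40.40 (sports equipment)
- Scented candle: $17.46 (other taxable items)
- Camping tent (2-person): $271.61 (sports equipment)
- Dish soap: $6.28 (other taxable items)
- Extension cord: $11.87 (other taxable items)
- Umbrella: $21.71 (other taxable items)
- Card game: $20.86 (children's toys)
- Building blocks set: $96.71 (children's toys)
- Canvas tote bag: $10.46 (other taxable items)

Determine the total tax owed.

Laundry detergent $20.01: other taxable items → 6.5% → $1.30065
Picture frame (8x10) $13.79: other taxable items → 6.5% → $0.89635
Sleeping bag $40.40: sports equipment → 7.25% → $2.929
Scented candle $17.46: other taxable items → 6.5% → $1.1349
Camping tent (2-person) $271.61: sports equipment → 7.25% + 1.25% surcharge = 8.5% → $23.08685
Dish soap $6.28: other taxable items → 6.5% → $0.4082
Extension cord $11.87: other taxable items → 6.5% → $0.77155
Umbrella $21.71: other taxable items → 6.5% → $1.41115
Card game $20.86: children's toys → 8% → $1.6688
Building blocks set $96.71: children's toys → 8% → $7.7368
Canvas tote bag $10.46: other taxable items → 6.5% → $0.6799
Unrounded tax sum = $42.02415 → $42.02

$42.02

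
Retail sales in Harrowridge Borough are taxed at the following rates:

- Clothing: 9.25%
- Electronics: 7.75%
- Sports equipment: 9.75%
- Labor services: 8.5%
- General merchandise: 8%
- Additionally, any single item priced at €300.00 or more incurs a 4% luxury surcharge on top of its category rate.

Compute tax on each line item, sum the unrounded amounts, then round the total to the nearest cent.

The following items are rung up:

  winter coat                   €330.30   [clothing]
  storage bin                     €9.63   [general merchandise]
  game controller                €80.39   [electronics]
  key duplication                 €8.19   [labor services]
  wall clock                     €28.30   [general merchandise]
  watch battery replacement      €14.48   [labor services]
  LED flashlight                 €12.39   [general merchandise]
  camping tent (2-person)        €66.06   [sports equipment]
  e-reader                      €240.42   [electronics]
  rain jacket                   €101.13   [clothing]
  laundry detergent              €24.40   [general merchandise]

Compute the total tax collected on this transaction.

Winter coat €330.30: clothing → 9.25% + 4% surcharge = 13.25% → €43.76475
Storage bin €9.63: general merchandise → 8% → €0.7704
Game controller €80.39: electronics → 7.75% → €6.230225
Key duplication €8.19: labor services → 8.5% → €0.69615
Wall clock €28.30: general merchandise → 8% → €2.264
Watch battery replacement €14.48: labor services → 8.5% → €1.2308
LED flashlight €12.39: general merchandise → 8% → €0.9912
Camping tent (2-person) €66.06: sports equipment → 9.75% → €6.44085
E-reader €240.42: electronics → 7.75% → €18.63255
Rain jacket €101.13: clothing → 9.25% → €9.354525
Laundry detergent €24.40: general merchandise → 8% → €1.952
Unrounded tax sum = €92.32745 → €92.33

€92.33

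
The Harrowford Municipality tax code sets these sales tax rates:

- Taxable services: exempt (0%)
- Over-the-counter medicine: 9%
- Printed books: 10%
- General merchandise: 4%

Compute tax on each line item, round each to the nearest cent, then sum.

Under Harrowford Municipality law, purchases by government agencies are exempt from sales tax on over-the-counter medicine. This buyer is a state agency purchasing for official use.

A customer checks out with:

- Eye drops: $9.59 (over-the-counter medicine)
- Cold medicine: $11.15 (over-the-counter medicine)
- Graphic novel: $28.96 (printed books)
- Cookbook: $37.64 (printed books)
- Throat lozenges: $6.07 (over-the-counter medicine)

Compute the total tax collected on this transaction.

Eye drops $9.59: over-the-counter medicine, buyer-exempt → 0% → $0.00
Cold medicine $11.15: over-the-counter medicine, buyer-exempt → 0% → $0.00
Graphic novel $28.96: printed books → 10% → $2.90
Cookbook $37.64: printed books → 10% → $3.76
Throat lozenges $6.07: over-the-counter medicine, buyer-exempt → 0% → $0.00
Total tax = $2.90 + $3.76 = $6.66

$6.66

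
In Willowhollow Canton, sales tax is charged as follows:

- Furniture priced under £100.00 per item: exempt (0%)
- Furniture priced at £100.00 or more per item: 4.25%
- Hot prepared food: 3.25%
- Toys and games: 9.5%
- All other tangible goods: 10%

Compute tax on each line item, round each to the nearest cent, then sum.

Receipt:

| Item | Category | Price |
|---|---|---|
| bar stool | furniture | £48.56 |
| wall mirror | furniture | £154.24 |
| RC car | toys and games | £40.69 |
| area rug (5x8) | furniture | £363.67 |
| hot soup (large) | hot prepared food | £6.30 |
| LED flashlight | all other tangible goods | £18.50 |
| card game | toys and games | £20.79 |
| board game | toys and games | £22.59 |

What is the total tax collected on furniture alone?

£22.02

Bar stool £48.56: furniture, under £100.00 → 0% → £0.00
Wall mirror £154.24: furniture, £100.00 or more → 4.25% → £6.56
Area rug (5x8) £363.67: furniture, £100.00 or more → 4.25% → £15.46
Tax on furniture = £0.00 + £6.56 + £15.46 = £22.02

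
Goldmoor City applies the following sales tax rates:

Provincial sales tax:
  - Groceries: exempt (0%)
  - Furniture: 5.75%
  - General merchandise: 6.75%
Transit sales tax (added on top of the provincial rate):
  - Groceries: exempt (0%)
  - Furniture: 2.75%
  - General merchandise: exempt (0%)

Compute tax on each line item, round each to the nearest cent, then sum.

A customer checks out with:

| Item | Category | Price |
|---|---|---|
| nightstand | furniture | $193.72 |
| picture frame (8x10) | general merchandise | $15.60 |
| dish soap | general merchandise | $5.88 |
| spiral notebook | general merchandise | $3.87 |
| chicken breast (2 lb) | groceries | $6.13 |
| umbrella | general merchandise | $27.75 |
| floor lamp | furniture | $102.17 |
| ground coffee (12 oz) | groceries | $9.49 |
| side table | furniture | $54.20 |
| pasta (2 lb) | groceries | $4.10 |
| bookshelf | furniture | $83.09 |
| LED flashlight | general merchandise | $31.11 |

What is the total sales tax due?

$42.50

Nightstand $193.72: furniture → 5.75% + 2.75% transit = 8.5% → $16.47
Picture frame (8x10) $15.60: general merchandise → 6.75% + 0% transit = 6.75% → $1.05
Dish soap $5.88: general merchandise → 6.75% + 0% transit = 6.75% → $0.40
Spiral notebook $3.87: general merchandise → 6.75% + 0% transit = 6.75% → $0.26
Chicken breast (2 lb) $6.13: groceries → 0% + 0% transit = 0% → $0.00
Umbrella $27.75: general merchandise → 6.75% + 0% transit = 6.75% → $1.87
Floor lamp $102.17: furniture → 5.75% + 2.75% transit = 8.5% → $8.68
Ground coffee (12 oz) $9.49: groceries → 0% + 0% transit = 0% → $0.00
Side table $54.20: furniture → 5.75% + 2.75% transit = 8.5% → $4.61
Pasta (2 lb) $4.10: groceries → 0% + 0% transit = 0% → $0.00
Bookshelf $83.09: furniture → 5.75% + 2.75% transit = 8.5% → $7.06
LED flashlight $31.11: general merchandise → 6.75% + 0% transit = 6.75% → $2.10
Total tax = $16.47 + $1.05 + $0.40 + $0.26 + $1.87 + $8.68 + $4.61 + $7.06 + $2.10 = $42.50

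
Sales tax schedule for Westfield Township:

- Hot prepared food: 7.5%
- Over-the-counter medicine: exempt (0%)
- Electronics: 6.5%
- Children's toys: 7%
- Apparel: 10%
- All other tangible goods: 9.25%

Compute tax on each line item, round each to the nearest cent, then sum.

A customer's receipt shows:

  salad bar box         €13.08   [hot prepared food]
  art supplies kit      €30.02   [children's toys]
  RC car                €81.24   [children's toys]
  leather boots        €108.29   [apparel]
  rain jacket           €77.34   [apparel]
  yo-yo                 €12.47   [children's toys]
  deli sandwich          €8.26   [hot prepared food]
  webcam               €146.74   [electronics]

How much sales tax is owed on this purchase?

€38.36

Salad bar box €13.08: hot prepared food → 7.5% → €0.98
Art supplies kit €30.02: children's toys → 7% → €2.10
RC car €81.24: children's toys → 7% → €5.69
Leather boots €108.29: apparel → 10% → €10.83
Rain jacket €77.34: apparel → 10% → €7.73
Yo-yo €12.47: children's toys → 7% → €0.87
Deli sandwich €8.26: hot prepared food → 7.5% → €0.62
Webcam €146.74: electronics → 6.5% → €9.54
Total tax = €0.98 + €2.10 + €5.69 + €10.83 + €7.73 + €0.87 + €0.62 + €9.54 = €38.36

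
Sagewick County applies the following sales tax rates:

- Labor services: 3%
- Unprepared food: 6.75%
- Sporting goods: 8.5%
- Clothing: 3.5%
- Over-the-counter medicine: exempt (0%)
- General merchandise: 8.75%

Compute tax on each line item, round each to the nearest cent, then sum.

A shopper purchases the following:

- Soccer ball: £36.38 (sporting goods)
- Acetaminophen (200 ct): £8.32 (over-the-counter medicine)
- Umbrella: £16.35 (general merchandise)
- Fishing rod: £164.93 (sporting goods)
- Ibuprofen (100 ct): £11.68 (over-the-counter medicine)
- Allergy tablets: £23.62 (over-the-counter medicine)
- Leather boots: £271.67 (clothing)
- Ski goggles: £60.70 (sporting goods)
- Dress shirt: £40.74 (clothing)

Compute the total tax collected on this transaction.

£34.64

Soccer ball £36.38: sporting goods → 8.5% → £3.09
Acetaminophen (200 ct) £8.32: over-the-counter medicine → 0% → £0.00
Umbrella £16.35: general merchandise → 8.75% → £1.43
Fishing rod £164.93: sporting goods → 8.5% → £14.02
Ibuprofen (100 ct) £11.68: over-the-counter medicine → 0% → £0.00
Allergy tablets £23.62: over-the-counter medicine → 0% → £0.00
Leather boots £271.67: clothing → 3.5% → £9.51
Ski goggles £60.70: sporting goods → 8.5% → £5.16
Dress shirt £40.74: clothing → 3.5% → £1.43
Total tax = £3.09 + £1.43 + £14.02 + £9.51 + £5.16 + £1.43 = £34.64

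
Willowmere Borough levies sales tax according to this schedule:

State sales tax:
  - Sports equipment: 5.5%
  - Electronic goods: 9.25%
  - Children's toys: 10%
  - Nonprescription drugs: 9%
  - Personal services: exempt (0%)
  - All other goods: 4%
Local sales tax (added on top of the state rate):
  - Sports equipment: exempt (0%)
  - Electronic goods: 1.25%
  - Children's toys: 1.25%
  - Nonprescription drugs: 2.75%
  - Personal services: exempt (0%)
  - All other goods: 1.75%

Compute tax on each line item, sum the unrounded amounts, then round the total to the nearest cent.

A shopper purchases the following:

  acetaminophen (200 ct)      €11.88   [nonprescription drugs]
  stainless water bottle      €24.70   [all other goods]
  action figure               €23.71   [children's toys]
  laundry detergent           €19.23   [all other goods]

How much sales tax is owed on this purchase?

€6.59

Acetaminophen (200 ct) €11.88: nonprescription drugs → 9% + 2.75% local = 11.75% → €1.3959
Stainless water bottle €24.70: all other goods → 4% + 1.75% local = 5.75% → €1.42025
Action figure €23.71: children's toys → 10% + 1.25% local = 11.25% → €2.667375
Laundry detergent €19.23: all other goods → 4% + 1.75% local = 5.75% → €1.105725
Unrounded tax sum = €6.58925 → €6.59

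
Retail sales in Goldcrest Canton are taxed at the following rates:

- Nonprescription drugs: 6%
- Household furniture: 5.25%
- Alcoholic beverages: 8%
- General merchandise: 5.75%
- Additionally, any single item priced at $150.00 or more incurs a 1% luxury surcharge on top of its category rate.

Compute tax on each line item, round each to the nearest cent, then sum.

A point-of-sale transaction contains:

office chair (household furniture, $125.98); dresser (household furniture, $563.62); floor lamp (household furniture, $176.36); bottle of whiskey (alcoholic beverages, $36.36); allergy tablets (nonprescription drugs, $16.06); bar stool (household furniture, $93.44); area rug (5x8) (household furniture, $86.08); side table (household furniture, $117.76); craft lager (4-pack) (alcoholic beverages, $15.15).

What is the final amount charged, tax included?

Office chair $125.98: household furniture → 5.25% → $6.61
Dresser $563.62: household furniture → 5.25% + 1% surcharge = 6.25% → $35.23
Floor lamp $176.36: household furniture → 5.25% + 1% surcharge = 6.25% → $11.02
Bottle of whiskey $36.36: alcoholic beverages → 8% → $2.91
Allergy tablets $16.06: nonprescription drugs → 6% → $0.96
Bar stool $93.44: household furniture → 5.25% → $4.91
Area rug (5x8) $86.08: household furniture → 5.25% → $4.52
Side table $117.76: household furniture → 5.25% → $6.18
Craft lager (4-pack) $15.15: alcoholic beverages → 8% → $1.21
Subtotal = $1230.81; tax = $73.55; total due = $1304.36

$1304.36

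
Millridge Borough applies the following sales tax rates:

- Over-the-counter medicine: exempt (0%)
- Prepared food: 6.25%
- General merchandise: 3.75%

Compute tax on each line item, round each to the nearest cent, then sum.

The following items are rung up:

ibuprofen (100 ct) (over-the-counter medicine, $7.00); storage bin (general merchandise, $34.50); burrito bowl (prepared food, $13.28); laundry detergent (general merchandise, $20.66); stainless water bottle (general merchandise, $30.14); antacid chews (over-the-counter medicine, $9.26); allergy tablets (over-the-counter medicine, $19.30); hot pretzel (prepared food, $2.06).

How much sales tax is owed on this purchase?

$4.15

Ibuprofen (100 ct) $7.00: over-the-counter medicine → 0% → $0.00
Storage bin $34.50: general merchandise → 3.75% → $1.29
Burrito bowl $13.28: prepared food → 6.25% → $0.83
Laundry detergent $20.66: general merchandise → 3.75% → $0.77
Stainless water bottle $30.14: general merchandise → 3.75% → $1.13
Antacid chews $9.26: over-the-counter medicine → 0% → $0.00
Allergy tablets $19.30: over-the-counter medicine → 0% → $0.00
Hot pretzel $2.06: prepared food → 6.25% → $0.13
Total tax = $1.29 + $0.83 + $0.77 + $1.13 + $0.13 = $4.15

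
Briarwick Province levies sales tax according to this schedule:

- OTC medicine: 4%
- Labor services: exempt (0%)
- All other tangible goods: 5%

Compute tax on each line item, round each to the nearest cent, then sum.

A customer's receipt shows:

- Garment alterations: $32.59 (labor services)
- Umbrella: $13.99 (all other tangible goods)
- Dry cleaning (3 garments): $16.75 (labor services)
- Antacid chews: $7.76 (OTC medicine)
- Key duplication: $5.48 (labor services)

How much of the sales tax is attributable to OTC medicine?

$0.31

Antacid chews $7.76: OTC medicine → 4% → $0.31
Tax on OTC medicine = $0.31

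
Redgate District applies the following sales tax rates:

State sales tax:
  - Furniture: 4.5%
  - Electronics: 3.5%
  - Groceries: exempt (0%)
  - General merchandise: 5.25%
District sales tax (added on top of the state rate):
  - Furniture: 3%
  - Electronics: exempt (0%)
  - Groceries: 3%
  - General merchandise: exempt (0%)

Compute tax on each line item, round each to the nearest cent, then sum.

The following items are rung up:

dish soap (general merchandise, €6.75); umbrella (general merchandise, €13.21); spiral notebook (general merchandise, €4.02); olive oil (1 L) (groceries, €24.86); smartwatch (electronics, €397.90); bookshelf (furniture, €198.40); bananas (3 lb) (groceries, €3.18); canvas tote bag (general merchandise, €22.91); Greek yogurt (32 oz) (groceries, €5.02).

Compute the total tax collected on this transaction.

Dish soap €6.75: general merchandise → 5.25% + 0% district = 5.25% → €0.35
Umbrella €13.21: general merchandise → 5.25% + 0% district = 5.25% → €0.69
Spiral notebook €4.02: general merchandise → 5.25% + 0% district = 5.25% → €0.21
Olive oil (1 L) €24.86: groceries → 0% + 3% district = 3% → €0.75
Smartwatch €397.90: electronics → 3.5% + 0% district = 3.5% → €13.93
Bookshelf €198.40: furniture → 4.5% + 3% district = 7.5% → €14.88
Bananas (3 lb) €3.18: groceries → 0% + 3% district = 3% → €0.10
Canvas tote bag €22.91: general merchandise → 5.25% + 0% district = 5.25% → €1.20
Greek yogurt (32 oz) €5.02: groceries → 0% + 3% district = 3% → €0.15
Total tax = €0.35 + €0.69 + €0.21 + €0.75 + €13.93 + €14.88 + €0.10 + €1.20 + €0.15 = €32.26

€32.26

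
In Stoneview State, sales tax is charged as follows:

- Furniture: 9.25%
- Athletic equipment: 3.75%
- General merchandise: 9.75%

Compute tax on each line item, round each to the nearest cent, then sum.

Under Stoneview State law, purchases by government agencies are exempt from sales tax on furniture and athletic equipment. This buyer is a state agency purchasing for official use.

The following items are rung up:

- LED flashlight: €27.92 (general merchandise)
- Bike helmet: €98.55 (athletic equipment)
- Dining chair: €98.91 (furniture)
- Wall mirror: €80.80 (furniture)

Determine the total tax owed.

LED flashlight €27.92: general merchandise → 9.75% → €2.72
Bike helmet €98.55: athletic equipment, buyer-exempt → 0% → €0.00
Dining chair €98.91: furniture, buyer-exempt → 0% → €0.00
Wall mirror €80.80: furniture, buyer-exempt → 0% → €0.00
Total tax = €2.72

€2.72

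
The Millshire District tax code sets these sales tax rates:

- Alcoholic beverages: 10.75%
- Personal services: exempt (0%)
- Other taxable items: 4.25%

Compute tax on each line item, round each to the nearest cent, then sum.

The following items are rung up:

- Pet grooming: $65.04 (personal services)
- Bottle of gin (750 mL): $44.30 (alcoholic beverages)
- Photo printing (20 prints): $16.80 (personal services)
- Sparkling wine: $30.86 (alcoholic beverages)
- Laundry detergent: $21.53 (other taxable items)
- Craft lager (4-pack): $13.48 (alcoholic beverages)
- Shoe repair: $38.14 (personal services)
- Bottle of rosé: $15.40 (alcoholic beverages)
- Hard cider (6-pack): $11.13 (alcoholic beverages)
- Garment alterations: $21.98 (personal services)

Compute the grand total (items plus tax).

Pet grooming $65.04: personal services → 0% → $0.00
Bottle of gin (750 mL) $44.30: alcoholic beverages → 10.75% → $4.76
Photo printing (20 prints) $16.80: personal services → 0% → $0.00
Sparkling wine $30.86: alcoholic beverages → 10.75% → $3.32
Laundry detergent $21.53: other taxable items → 4.25% → $0.92
Craft lager (4-pack) $13.48: alcoholic beverages → 10.75% → $1.45
Shoe repair $38.14: personal services → 0% → $0.00
Bottle of rosé $15.40: alcoholic beverages → 10.75% → $1.66
Hard cider (6-pack) $11.13: alcoholic beverages → 10.75% → $1.20
Garment alterations $21.98: personal services → 0% → $0.00
Subtotal = $278.66; tax = $13.31; total due = $291.97

$291.97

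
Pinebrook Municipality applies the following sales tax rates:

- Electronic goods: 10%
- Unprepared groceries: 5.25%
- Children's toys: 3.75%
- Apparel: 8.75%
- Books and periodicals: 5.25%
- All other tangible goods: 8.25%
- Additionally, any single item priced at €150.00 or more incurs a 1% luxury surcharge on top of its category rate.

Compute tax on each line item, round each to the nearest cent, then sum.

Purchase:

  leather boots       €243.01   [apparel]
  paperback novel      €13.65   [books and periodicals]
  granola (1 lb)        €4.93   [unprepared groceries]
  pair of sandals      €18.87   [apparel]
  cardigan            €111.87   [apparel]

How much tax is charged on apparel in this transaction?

Leather boots €243.01: apparel → 8.75% + 1% surcharge = 9.75% → €23.69
Pair of sandals €18.87: apparel → 8.75% → €1.65
Cardigan €111.87: apparel → 8.75% → €9.79
Tax on apparel = €23.69 + €1.65 + €9.79 = €35.13

€35.13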